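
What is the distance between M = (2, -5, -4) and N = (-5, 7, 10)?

d = √[(x₂-x₁)² + (y₂-y₁)² + (z₂-z₁)²]
  = √[(-7)² + 12² + 14²]
  = √[49 + 144 + 196]
  = √389
  ≈ 19.72

19.72


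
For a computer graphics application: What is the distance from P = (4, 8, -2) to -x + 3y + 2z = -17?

distance = |a·x₀ + b·y₀ + c·z₀ - d| / √(a² + b² + c²)
  = |(-1)·4 + 3·8 + 2·(-2) - (-17)| / √((-1)² + 3² + 2²)
  = |-4 + 24 - 4 + 17| / √(1 + 9 + 4)
  = |33| / √14
  = 33 / 3.742
  ≈ 8.82

8.82


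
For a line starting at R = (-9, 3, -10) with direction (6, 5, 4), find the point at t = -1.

P(t) = R + t·d
  = (-9 + 6·(-1), 3 + 5·(-1), -10 + 4·(-1))
  = (-9 - 6, 3 - 5, -10 - 4)
  = (-15, -2, -14)

(-15, -2, -14)


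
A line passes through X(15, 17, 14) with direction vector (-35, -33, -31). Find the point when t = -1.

P(t) = X + t·d
  = (15 + (-35)·(-1), 17 + (-33)·(-1), 14 + (-31)·(-1))
  = (15 + 35, 17 + 33, 14 + 31)
  = (50, 50, 45)

(50, 50, 45)


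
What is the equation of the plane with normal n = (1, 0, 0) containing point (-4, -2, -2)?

The plane through P with normal n = (a, b, c) satisfies n·(r - P) = 0,
i.e. ax + by + cz = a·x₀ + b·y₀ + c·z₀.
d = 1·(-4) + 0·(-2) + 0·(-2)
  = -4 + 0 + 0
  = -4
Equation: x = -4

x = -4


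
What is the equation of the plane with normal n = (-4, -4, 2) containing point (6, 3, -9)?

The plane through P with normal n = (a, b, c) satisfies n·(r - P) = 0,
i.e. ax + by + cz = a·x₀ + b·y₀ + c·z₀.
d = (-4)·6 + (-4)·3 + 2·(-9)
  = -24 - 12 - 18
  = -54
Equation: -4x - 4y + 2z = -54

-4x - 4y + 2z = -54


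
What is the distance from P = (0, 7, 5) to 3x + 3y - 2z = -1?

distance = |a·x₀ + b·y₀ + c·z₀ - d| / √(a² + b² + c²)
  = |3·0 + 3·7 + (-2)·5 - (-1)| / √(3² + 3² + (-2)²)
  = |0 + 21 - 10 + 1| / √(9 + 9 + 4)
  = |12| / √22
  = 12 / 4.69
  ≈ 2.558

2.558


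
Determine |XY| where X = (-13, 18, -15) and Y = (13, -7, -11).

d = √[(x₂-x₁)² + (y₂-y₁)² + (z₂-z₁)²]
  = √[26² + (-25)² + 4²]
  = √[676 + 625 + 16]
  = √1317
  ≈ 36.29

36.29


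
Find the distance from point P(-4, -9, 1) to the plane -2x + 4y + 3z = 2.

distance = |a·x₀ + b·y₀ + c·z₀ - d| / √(a² + b² + c²)
  = |(-2)·(-4) + 4·(-9) + 3·1 - 2| / √((-2)² + 4² + 3²)
  = |8 - 36 + 3 - 2| / √(4 + 16 + 9)
  = |-27| / √29
  = 27 / 5.385
  ≈ 5.014

5.014


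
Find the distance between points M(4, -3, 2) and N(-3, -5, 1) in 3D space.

d = √[(x₂-x₁)² + (y₂-y₁)² + (z₂-z₁)²]
  = √[(-7)² + (-2)² + (-1)²]
  = √[49 + 4 + 1]
  = √54
  ≈ 7.348

7.348


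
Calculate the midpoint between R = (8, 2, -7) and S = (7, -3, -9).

M = ((x₁+x₂)/2, (y₁+y₂)/2, (z₁+z₂)/2)
  = ((8 + 7)/2, (2 - 3)/2, (-7 - 9)/2)
  = (15/2, -1/2, -16/2)
  = (7.5, -0.5, -8)

(7.5, -0.5, -8)


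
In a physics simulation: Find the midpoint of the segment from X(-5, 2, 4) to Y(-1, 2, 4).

M = ((x₁+x₂)/2, (y₁+y₂)/2, (z₁+z₂)/2)
  = ((-5 - 1)/2, (2 + 2)/2, (4 + 4)/2)
  = (-6/2, 4/2, 8/2)
  = (-3, 2, 4)

(-3, 2, 4)


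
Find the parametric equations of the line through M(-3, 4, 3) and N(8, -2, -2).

Direction vector d = N - M = (8 + 3, -2 - 4, -2 - 3) = (11, -6, -5)
Parametric form r = M + t·d:
x = -3 + 11t, y = 4 - 6t, z = 3 - 5t

x = -3 + 11t, y = 4 - 6t, z = 3 - 5t


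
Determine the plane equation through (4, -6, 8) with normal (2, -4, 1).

The plane through P with normal n = (a, b, c) satisfies n·(r - P) = 0,
i.e. ax + by + cz = a·x₀ + b·y₀ + c·z₀.
d = 2·4 + (-4)·(-6) + 1·8
  = 8 + 24 + 8
  = 40
Equation: 2x - 4y + z = 40

2x - 4y + z = 40


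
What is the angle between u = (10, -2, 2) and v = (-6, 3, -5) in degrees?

u·v = 10·(-6) + (-2)·3 + 2·(-5) = -60 - 6 - 10 = -76
|u| = √(10² + (-2)² + 2²) = √108 ≈ 10.39
|v| = √((-6)² + 3² + (-5)²) = √70 ≈ 8.367
cos θ = (u·v)/(|u||v|) = -76/(10.39·8.367) ≈ -0.8741
θ = arccos(-0.8741) ≈ 150.9°

150.9°


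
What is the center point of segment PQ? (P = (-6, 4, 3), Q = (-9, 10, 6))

M = ((x₁+x₂)/2, (y₁+y₂)/2, (z₁+z₂)/2)
  = ((-6 - 9)/2, (4 + 10)/2, (3 + 6)/2)
  = (-15/2, 14/2, 9/2)
  = (-7.5, 7, 4.5)

(-7.5, 7, 4.5)


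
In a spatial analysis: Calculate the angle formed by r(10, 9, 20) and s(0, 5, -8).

r·s = 10·0 + 9·5 + 20·(-8) = 0 + 45 - 160 = -115
|r| = √(10² + 9² + 20²) = √581 ≈ 24.1
|s| = √(0² + 5² + (-8)²) = √89 ≈ 9.434
cos θ = (r·s)/(|r||s|) = -115/(24.1·9.434) ≈ -0.5057
θ = arccos(-0.5057) ≈ 120.4°

120.4°


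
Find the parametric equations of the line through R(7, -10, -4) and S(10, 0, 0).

Direction vector d = S - R = (10 - 7, 0 + 10, 0 + 4) = (3, 10, 4)
Parametric form r = R + t·d:
x = 7 + 3t, y = -10 + 10t, z = -4 + 4t

x = 7 + 3t, y = -10 + 10t, z = -4 + 4t


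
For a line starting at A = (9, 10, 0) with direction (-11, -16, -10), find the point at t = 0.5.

P(t) = A + t·d
  = (9 + (-11)·0.5, 10 + (-16)·0.5, 0 + (-10)·0.5)
  = (9 - 5.5, 10 - 8, 0 - 5)
  = (3.5, 2, -5)

(3.5, 2, -5)


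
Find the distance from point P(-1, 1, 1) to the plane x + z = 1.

distance = |a·x₀ + b·y₀ + c·z₀ - d| / √(a² + b² + c²)
  = |1·(-1) + 0·1 + 1·1 - 1| / √(1² + 0² + 1²)
  = |-1 + 0 + 1 - 1| / √(1 + 0 + 1)
  = |-1| / √2
  = 1 / 1.414
  ≈ 0.7071

0.7071


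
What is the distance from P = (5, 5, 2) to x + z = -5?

distance = |a·x₀ + b·y₀ + c·z₀ - d| / √(a² + b² + c²)
  = |1·5 + 0·5 + 1·2 - (-5)| / √(1² + 0² + 1²)
  = |5 + 0 + 2 + 5| / √(1 + 0 + 1)
  = |12| / √2
  = 12 / 1.414
  ≈ 8.485

8.485


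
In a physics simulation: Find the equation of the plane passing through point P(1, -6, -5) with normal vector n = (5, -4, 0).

The plane through P with normal n = (a, b, c) satisfies n·(r - P) = 0,
i.e. ax + by + cz = a·x₀ + b·y₀ + c·z₀.
d = 5·1 + (-4)·(-6) + 0·(-5)
  = 5 + 24 + 0
  = 29
Equation: 5x - 4y = 29

5x - 4y = 29


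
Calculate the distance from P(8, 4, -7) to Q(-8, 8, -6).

d = √[(x₂-x₁)² + (y₂-y₁)² + (z₂-z₁)²]
  = √[(-16)² + 4² + 1²]
  = √[256 + 16 + 1]
  = √273
  ≈ 16.52

16.52


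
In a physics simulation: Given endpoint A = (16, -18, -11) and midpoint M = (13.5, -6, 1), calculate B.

B = 2M - A
  = (2·13.5 - 16, 2·(-6) - (-18), 2·1 - (-11))
  = (27 - 16, -12 + 18, 2 + 11)
  = (11, 6, 13)

(11, 6, 13)


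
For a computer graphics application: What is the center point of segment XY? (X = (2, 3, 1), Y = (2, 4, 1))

M = ((x₁+x₂)/2, (y₁+y₂)/2, (z₁+z₂)/2)
  = ((2 + 2)/2, (3 + 4)/2, (1 + 1)/2)
  = (4/2, 7/2, 2/2)
  = (2, 3.5, 1)

(2, 3.5, 1)


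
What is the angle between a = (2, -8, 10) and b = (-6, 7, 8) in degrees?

a·b = 2·(-6) + (-8)·7 + 10·8 = -12 - 56 + 80 = 12
|a| = √(2² + (-8)² + 10²) = √168 ≈ 12.96
|b| = √((-6)² + 7² + 8²) = √149 ≈ 12.21
cos θ = (a·b)/(|a||b|) = 12/(12.96·12.21) ≈ 0.07585
θ = arccos(0.07585) ≈ 85.65°

85.65°


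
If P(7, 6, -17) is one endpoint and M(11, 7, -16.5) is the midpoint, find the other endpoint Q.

Q = 2M - P
  = (2·11 - 7, 2·7 - 6, 2·(-16.5) - (-17))
  = (22 - 7, 14 - 6, -33 + 17)
  = (15, 8, -16)

(15, 8, -16)


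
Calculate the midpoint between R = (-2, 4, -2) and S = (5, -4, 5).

M = ((x₁+x₂)/2, (y₁+y₂)/2, (z₁+z₂)/2)
  = ((-2 + 5)/2, (4 - 4)/2, (-2 + 5)/2)
  = (3/2, 0/2, 3/2)
  = (1.5, 0, 1.5)

(1.5, 0, 1.5)


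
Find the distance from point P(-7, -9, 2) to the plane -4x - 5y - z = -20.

distance = |a·x₀ + b·y₀ + c·z₀ - d| / √(a² + b² + c²)
  = |(-4)·(-7) + (-5)·(-9) + (-1)·2 - (-20)| / √((-4)² + (-5)² + (-1)²)
  = |28 + 45 - 2 + 20| / √(16 + 25 + 1)
  = |91| / √42
  = 91 / 6.481
  ≈ 14.04

14.04


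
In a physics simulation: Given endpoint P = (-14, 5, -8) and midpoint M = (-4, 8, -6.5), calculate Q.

Q = 2M - P
  = (2·(-4) - (-14), 2·8 - 5, 2·(-6.5) - (-8))
  = (-8 + 14, 16 - 5, -13 + 8)
  = (6, 11, -5)

(6, 11, -5)


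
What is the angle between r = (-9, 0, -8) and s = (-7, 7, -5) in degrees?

r·s = (-9)·(-7) + 0·7 + (-8)·(-5) = 63 + 0 + 40 = 103
|r| = √((-9)² + 0² + (-8)²) = √145 ≈ 12.04
|s| = √((-7)² + 7² + (-5)²) = √123 ≈ 11.09
cos θ = (r·s)/(|r||s|) = 103/(12.04·11.09) ≈ 0.7713
θ = arccos(0.7713) ≈ 39.53°

39.53°


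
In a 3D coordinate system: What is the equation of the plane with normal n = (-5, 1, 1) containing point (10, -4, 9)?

The plane through P with normal n = (a, b, c) satisfies n·(r - P) = 0,
i.e. ax + by + cz = a·x₀ + b·y₀ + c·z₀.
d = (-5)·10 + 1·(-4) + 1·9
  = -50 - 4 + 9
  = -45
Equation: -5x + y + z = -45

-5x + y + z = -45


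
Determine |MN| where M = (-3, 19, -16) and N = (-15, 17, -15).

d = √[(x₂-x₁)² + (y₂-y₁)² + (z₂-z₁)²]
  = √[(-12)² + (-2)² + 1²]
  = √[144 + 4 + 1]
  = √149
  ≈ 12.21

12.21


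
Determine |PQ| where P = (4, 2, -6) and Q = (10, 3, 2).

d = √[(x₂-x₁)² + (y₂-y₁)² + (z₂-z₁)²]
  = √[6² + 1² + 8²]
  = √[36 + 1 + 64]
  = √101
  ≈ 10.05

10.05


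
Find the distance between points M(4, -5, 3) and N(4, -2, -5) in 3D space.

d = √[(x₂-x₁)² + (y₂-y₁)² + (z₂-z₁)²]
  = √[0² + 3² + (-8)²]
  = √[0 + 9 + 64]
  = √73
  ≈ 8.544

8.544


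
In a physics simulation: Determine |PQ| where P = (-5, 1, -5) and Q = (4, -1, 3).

d = √[(x₂-x₁)² + (y₂-y₁)² + (z₂-z₁)²]
  = √[9² + (-2)² + 8²]
  = √[81 + 4 + 64]
  = √149
  ≈ 12.21

12.21


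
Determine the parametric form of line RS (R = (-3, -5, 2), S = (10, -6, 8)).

Direction vector d = S - R = (10 + 3, -6 + 5, 8 - 2) = (13, -1, 6)
Parametric form r = R + t·d:
x = -3 + 13t, y = -5 - t, z = 2 + 6t

x = -3 + 13t, y = -5 - t, z = 2 + 6t


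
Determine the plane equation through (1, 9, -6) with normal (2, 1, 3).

The plane through P with normal n = (a, b, c) satisfies n·(r - P) = 0,
i.e. ax + by + cz = a·x₀ + b·y₀ + c·z₀.
d = 2·1 + 1·9 + 3·(-6)
  = 2 + 9 - 18
  = -7
Equation: 2x + y + 3z = -7

2x + y + 3z = -7


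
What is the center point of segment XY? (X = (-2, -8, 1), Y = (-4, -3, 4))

M = ((x₁+x₂)/2, (y₁+y₂)/2, (z₁+z₂)/2)
  = ((-2 - 4)/2, (-8 - 3)/2, (1 + 4)/2)
  = (-6/2, -11/2, 5/2)
  = (-3, -5.5, 2.5)

(-3, -5.5, 2.5)


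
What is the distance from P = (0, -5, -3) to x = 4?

distance = |a·x₀ + b·y₀ + c·z₀ - d| / √(a² + b² + c²)
  = |1·0 + 0·(-5) + 0·(-3) - 4| / √(1² + 0² + 0²)
  = |0 + 0 + 0 - 4| / √(1 + 0 + 0)
  = |-4| / √1
  = 4 / 1
  ≈ 4

4


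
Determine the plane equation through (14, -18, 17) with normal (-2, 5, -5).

The plane through P with normal n = (a, b, c) satisfies n·(r - P) = 0,
i.e. ax + by + cz = a·x₀ + b·y₀ + c·z₀.
d = (-2)·14 + 5·(-18) + (-5)·17
  = -28 - 90 - 85
  = -203
Equation: -2x + 5y - 5z = -203

-2x + 5y - 5z = -203


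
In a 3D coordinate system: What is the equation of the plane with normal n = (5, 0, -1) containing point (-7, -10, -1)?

The plane through P with normal n = (a, b, c) satisfies n·(r - P) = 0,
i.e. ax + by + cz = a·x₀ + b·y₀ + c·z₀.
d = 5·(-7) + 0·(-10) + (-1)·(-1)
  = -35 + 0 + 1
  = -34
Equation: 5x - z = -34

5x - z = -34


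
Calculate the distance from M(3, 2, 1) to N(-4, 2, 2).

d = √[(x₂-x₁)² + (y₂-y₁)² + (z₂-z₁)²]
  = √[(-7)² + 0² + 1²]
  = √[49 + 0 + 1]
  = √50
  ≈ 7.071

7.071


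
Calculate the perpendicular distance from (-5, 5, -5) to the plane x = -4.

distance = |a·x₀ + b·y₀ + c·z₀ - d| / √(a² + b² + c²)
  = |1·(-5) + 0·5 + 0·(-5) - (-4)| / √(1² + 0² + 0²)
  = |-5 + 0 + 0 + 4| / √(1 + 0 + 0)
  = |-1| / √1
  = 1 / 1
  ≈ 1

1


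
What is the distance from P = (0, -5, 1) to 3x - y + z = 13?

distance = |a·x₀ + b·y₀ + c·z₀ - d| / √(a² + b² + c²)
  = |3·0 + (-1)·(-5) + 1·1 - 13| / √(3² + (-1)² + 1²)
  = |0 + 5 + 1 - 13| / √(9 + 1 + 1)
  = |-7| / √11
  = 7 / 3.317
  ≈ 2.111

2.111


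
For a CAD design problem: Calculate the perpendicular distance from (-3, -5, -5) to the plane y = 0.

distance = |a·x₀ + b·y₀ + c·z₀ - d| / √(a² + b² + c²)
  = |0·(-3) + 1·(-5) + 0·(-5) - 0| / √(0² + 1² + 0²)
  = |0 - 5 + 0 + 0| / √(0 + 1 + 0)
  = |-5| / √1
  = 5 / 1
  ≈ 5

5


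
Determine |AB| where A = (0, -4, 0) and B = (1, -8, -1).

d = √[(x₂-x₁)² + (y₂-y₁)² + (z₂-z₁)²]
  = √[1² + (-4)² + (-1)²]
  = √[1 + 16 + 1]
  = √18
  ≈ 4.243

4.243


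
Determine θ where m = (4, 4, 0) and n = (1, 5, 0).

m·n = 4·1 + 4·5 + 0·0 = 4 + 20 + 0 = 24
|m| = √(4² + 4² + 0²) = √32 ≈ 5.657
|n| = √(1² + 5² + 0²) = √26 ≈ 5.099
cos θ = (m·n)/(|m||n|) = 24/(5.657·5.099) ≈ 0.8321
θ = arccos(0.8321) ≈ 33.69°

33.69°


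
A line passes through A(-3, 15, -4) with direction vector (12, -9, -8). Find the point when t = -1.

P(t) = A + t·d
  = (-3 + 12·(-1), 15 + (-9)·(-1), -4 + (-8)·(-1))
  = (-3 - 12, 15 + 9, -4 + 8)
  = (-15, 24, 4)

(-15, 24, 4)


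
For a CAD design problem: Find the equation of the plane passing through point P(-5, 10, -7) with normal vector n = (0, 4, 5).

The plane through P with normal n = (a, b, c) satisfies n·(r - P) = 0,
i.e. ax + by + cz = a·x₀ + b·y₀ + c·z₀.
d = 0·(-5) + 4·10 + 5·(-7)
  = 0 + 40 - 35
  = 5
Equation: 4y + 5z = 5

4y + 5z = 5


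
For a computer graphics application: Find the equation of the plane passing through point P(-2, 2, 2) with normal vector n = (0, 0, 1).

The plane through P with normal n = (a, b, c) satisfies n·(r - P) = 0,
i.e. ax + by + cz = a·x₀ + b·y₀ + c·z₀.
d = 0·(-2) + 0·2 + 1·2
  = 0 + 0 + 2
  = 2
Equation: z = 2

z = 2


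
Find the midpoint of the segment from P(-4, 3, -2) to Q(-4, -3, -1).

M = ((x₁+x₂)/2, (y₁+y₂)/2, (z₁+z₂)/2)
  = ((-4 - 4)/2, (3 - 3)/2, (-2 - 1)/2)
  = (-8/2, 0/2, -3/2)
  = (-4, 0, -1.5)

(-4, 0, -1.5)


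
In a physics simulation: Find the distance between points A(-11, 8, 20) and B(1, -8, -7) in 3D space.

d = √[(x₂-x₁)² + (y₂-y₁)² + (z₂-z₁)²]
  = √[12² + (-16)² + (-27)²]
  = √[144 + 256 + 729]
  = √1129
  ≈ 33.6

33.6


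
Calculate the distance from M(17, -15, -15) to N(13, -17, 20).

d = √[(x₂-x₁)² + (y₂-y₁)² + (z₂-z₁)²]
  = √[(-4)² + (-2)² + 35²]
  = √[16 + 4 + 1225]
  = √1245
  ≈ 35.28

35.28


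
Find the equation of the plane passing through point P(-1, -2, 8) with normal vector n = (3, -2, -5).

The plane through P with normal n = (a, b, c) satisfies n·(r - P) = 0,
i.e. ax + by + cz = a·x₀ + b·y₀ + c·z₀.
d = 3·(-1) + (-2)·(-2) + (-5)·8
  = -3 + 4 - 40
  = -39
Equation: 3x - 2y - 5z = -39

3x - 2y - 5z = -39


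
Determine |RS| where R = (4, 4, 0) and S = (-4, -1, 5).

d = √[(x₂-x₁)² + (y₂-y₁)² + (z₂-z₁)²]
  = √[(-8)² + (-5)² + 5²]
  = √[64 + 25 + 25]
  = √114
  ≈ 10.68

10.68


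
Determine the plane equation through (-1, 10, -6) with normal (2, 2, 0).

The plane through P with normal n = (a, b, c) satisfies n·(r - P) = 0,
i.e. ax + by + cz = a·x₀ + b·y₀ + c·z₀.
d = 2·(-1) + 2·10 + 0·(-6)
  = -2 + 20 + 0
  = 18
Equation: 2x + 2y = 18

2x + 2y = 18


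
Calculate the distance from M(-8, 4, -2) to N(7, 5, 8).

d = √[(x₂-x₁)² + (y₂-y₁)² + (z₂-z₁)²]
  = √[15² + 1² + 10²]
  = √[225 + 1 + 100]
  = √326
  ≈ 18.06

18.06


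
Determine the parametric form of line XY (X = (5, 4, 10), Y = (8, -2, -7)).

Direction vector d = Y - X = (8 - 5, -2 - 4, -7 - 10) = (3, -6, -17)
Parametric form r = X + t·d:
x = 5 + 3t, y = 4 - 6t, z = 10 - 17t

x = 5 + 3t, y = 4 - 6t, z = 10 - 17t


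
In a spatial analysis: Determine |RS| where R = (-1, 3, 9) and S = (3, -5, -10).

d = √[(x₂-x₁)² + (y₂-y₁)² + (z₂-z₁)²]
  = √[4² + (-8)² + (-19)²]
  = √[16 + 64 + 361]
  = √441
  ≈ 21

21


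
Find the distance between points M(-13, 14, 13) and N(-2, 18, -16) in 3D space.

d = √[(x₂-x₁)² + (y₂-y₁)² + (z₂-z₁)²]
  = √[11² + 4² + (-29)²]
  = √[121 + 16 + 841]
  = √978
  ≈ 31.27

31.27


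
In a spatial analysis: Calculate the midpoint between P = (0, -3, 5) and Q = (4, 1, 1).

M = ((x₁+x₂)/2, (y₁+y₂)/2, (z₁+z₂)/2)
  = ((0 + 4)/2, (-3 + 1)/2, (5 + 1)/2)
  = (4/2, -2/2, 6/2)
  = (2, -1, 3)

(2, -1, 3)


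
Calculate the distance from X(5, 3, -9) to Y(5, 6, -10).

d = √[(x₂-x₁)² + (y₂-y₁)² + (z₂-z₁)²]
  = √[0² + 3² + (-1)²]
  = √[0 + 9 + 1]
  = √10
  ≈ 3.162

3.162


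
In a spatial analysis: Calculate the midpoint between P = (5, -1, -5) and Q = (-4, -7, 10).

M = ((x₁+x₂)/2, (y₁+y₂)/2, (z₁+z₂)/2)
  = ((5 - 4)/2, (-1 - 7)/2, (-5 + 10)/2)
  = (1/2, -8/2, 5/2)
  = (0.5, -4, 2.5)

(0.5, -4, 2.5)


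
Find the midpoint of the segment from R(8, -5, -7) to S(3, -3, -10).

M = ((x₁+x₂)/2, (y₁+y₂)/2, (z₁+z₂)/2)
  = ((8 + 3)/2, (-5 - 3)/2, (-7 - 10)/2)
  = (11/2, -8/2, -17/2)
  = (5.5, -4, -8.5)

(5.5, -4, -8.5)


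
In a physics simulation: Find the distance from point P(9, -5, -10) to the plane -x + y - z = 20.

distance = |a·x₀ + b·y₀ + c·z₀ - d| / √(a² + b² + c²)
  = |(-1)·9 + 1·(-5) + (-1)·(-10) - 20| / √((-1)² + 1² + (-1)²)
  = |-9 - 5 + 10 - 20| / √(1 + 1 + 1)
  = |-24| / √3
  = 24 / 1.732
  ≈ 13.86

13.86


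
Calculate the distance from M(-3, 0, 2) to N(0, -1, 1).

d = √[(x₂-x₁)² + (y₂-y₁)² + (z₂-z₁)²]
  = √[3² + (-1)² + (-1)²]
  = √[9 + 1 + 1]
  = √11
  ≈ 3.317

3.317


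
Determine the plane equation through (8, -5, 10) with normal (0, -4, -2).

The plane through P with normal n = (a, b, c) satisfies n·(r - P) = 0,
i.e. ax + by + cz = a·x₀ + b·y₀ + c·z₀.
d = 0·8 + (-4)·(-5) + (-2)·10
  = 0 + 20 - 20
  = 0
Equation: -4y - 2z = 0

-4y - 2z = 0


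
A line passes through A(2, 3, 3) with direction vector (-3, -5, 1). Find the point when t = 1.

P(t) = A + t·d
  = (2 + (-3)·1, 3 + (-5)·1, 3 + 1·1)
  = (2 - 3, 3 - 5, 3 + 1)
  = (-1, -2, 4)

(-1, -2, 4)


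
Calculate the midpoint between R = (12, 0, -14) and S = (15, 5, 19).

M = ((x₁+x₂)/2, (y₁+y₂)/2, (z₁+z₂)/2)
  = ((12 + 15)/2, (0 + 5)/2, (-14 + 19)/2)
  = (27/2, 5/2, 5/2)
  = (13.5, 2.5, 2.5)

(13.5, 2.5, 2.5)


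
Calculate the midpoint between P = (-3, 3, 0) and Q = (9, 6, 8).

M = ((x₁+x₂)/2, (y₁+y₂)/2, (z₁+z₂)/2)
  = ((-3 + 9)/2, (3 + 6)/2, (0 + 8)/2)
  = (6/2, 9/2, 8/2)
  = (3, 4.5, 4)

(3, 4.5, 4)


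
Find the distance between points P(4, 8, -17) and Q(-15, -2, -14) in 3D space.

d = √[(x₂-x₁)² + (y₂-y₁)² + (z₂-z₁)²]
  = √[(-19)² + (-10)² + 3²]
  = √[361 + 100 + 9]
  = √470
  ≈ 21.68

21.68


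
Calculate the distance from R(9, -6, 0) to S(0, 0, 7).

d = √[(x₂-x₁)² + (y₂-y₁)² + (z₂-z₁)²]
  = √[(-9)² + 6² + 7²]
  = √[81 + 36 + 49]
  = √166
  ≈ 12.88

12.88


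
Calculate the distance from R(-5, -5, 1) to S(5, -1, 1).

d = √[(x₂-x₁)² + (y₂-y₁)² + (z₂-z₁)²]
  = √[10² + 4² + 0²]
  = √[100 + 16 + 0]
  = √116
  ≈ 10.77

10.77


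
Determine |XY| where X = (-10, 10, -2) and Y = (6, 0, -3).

d = √[(x₂-x₁)² + (y₂-y₁)² + (z₂-z₁)²]
  = √[16² + (-10)² + (-1)²]
  = √[256 + 100 + 1]
  = √357
  ≈ 18.89

18.89


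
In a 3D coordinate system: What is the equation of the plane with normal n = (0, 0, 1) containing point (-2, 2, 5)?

The plane through P with normal n = (a, b, c) satisfies n·(r - P) = 0,
i.e. ax + by + cz = a·x₀ + b·y₀ + c·z₀.
d = 0·(-2) + 0·2 + 1·5
  = 0 + 0 + 5
  = 5
Equation: z = 5

z = 5


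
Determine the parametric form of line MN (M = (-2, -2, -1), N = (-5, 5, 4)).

Direction vector d = N - M = (-5 + 2, 5 + 2, 4 + 1) = (-3, 7, 5)
Parametric form r = M + t·d:
x = -2 - 3t, y = -2 + 7t, z = -1 + 5t

x = -2 - 3t, y = -2 + 7t, z = -1 + 5t


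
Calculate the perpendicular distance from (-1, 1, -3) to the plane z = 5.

distance = |a·x₀ + b·y₀ + c·z₀ - d| / √(a² + b² + c²)
  = |0·(-1) + 0·1 + 1·(-3) - 5| / √(0² + 0² + 1²)
  = |0 + 0 - 3 - 5| / √(0 + 0 + 1)
  = |-8| / √1
  = 8 / 1
  ≈ 8

8


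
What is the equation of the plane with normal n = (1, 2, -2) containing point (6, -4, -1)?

The plane through P with normal n = (a, b, c) satisfies n·(r - P) = 0,
i.e. ax + by + cz = a·x₀ + b·y₀ + c·z₀.
d = 1·6 + 2·(-4) + (-2)·(-1)
  = 6 - 8 + 2
  = 0
Equation: x + 2y - 2z = 0

x + 2y - 2z = 0


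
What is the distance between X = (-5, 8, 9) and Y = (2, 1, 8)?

d = √[(x₂-x₁)² + (y₂-y₁)² + (z₂-z₁)²]
  = √[7² + (-7)² + (-1)²]
  = √[49 + 49 + 1]
  = √99
  ≈ 9.95

9.95


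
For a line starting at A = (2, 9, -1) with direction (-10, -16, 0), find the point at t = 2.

P(t) = A + t·d
  = (2 + (-10)·2, 9 + (-16)·2, -1 + 0·2)
  = (2 - 20, 9 - 32, -1 + 0)
  = (-18, -23, -1)

(-18, -23, -1)


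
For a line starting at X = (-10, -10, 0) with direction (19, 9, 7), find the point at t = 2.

P(t) = X + t·d
  = (-10 + 19·2, -10 + 9·2, 0 + 7·2)
  = (-10 + 38, -10 + 18, 0 + 14)
  = (28, 8, 14)

(28, 8, 14)


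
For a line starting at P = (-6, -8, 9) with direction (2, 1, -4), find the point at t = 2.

P(t) = P + t·d
  = (-6 + 2·2, -8 + 1·2, 9 + (-4)·2)
  = (-6 + 4, -8 + 2, 9 - 8)
  = (-2, -6, 1)

(-2, -6, 1)


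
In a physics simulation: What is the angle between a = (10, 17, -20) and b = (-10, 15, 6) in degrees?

a·b = 10·(-10) + 17·15 + (-20)·6 = -100 + 255 - 120 = 35
|a| = √(10² + 17² + (-20)²) = √789 ≈ 28.09
|b| = √((-10)² + 15² + 6²) = √361 ≈ 19
cos θ = (a·b)/(|a||b|) = 35/(28.09·19) ≈ 0.06558
θ = arccos(0.06558) ≈ 86.24°

86.24°


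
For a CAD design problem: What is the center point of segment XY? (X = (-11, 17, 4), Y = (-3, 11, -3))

M = ((x₁+x₂)/2, (y₁+y₂)/2, (z₁+z₂)/2)
  = ((-11 - 3)/2, (17 + 11)/2, (4 - 3)/2)
  = (-14/2, 28/2, 1/2)
  = (-7, 14, 0.5)

(-7, 14, 0.5)


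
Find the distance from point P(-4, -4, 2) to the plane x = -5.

distance = |a·x₀ + b·y₀ + c·z₀ - d| / √(a² + b² + c²)
  = |1·(-4) + 0·(-4) + 0·2 - (-5)| / √(1² + 0² + 0²)
  = |-4 + 0 + 0 + 5| / √(1 + 0 + 0)
  = |1| / √1
  = 1 / 1
  ≈ 1

1


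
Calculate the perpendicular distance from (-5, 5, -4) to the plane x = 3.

distance = |a·x₀ + b·y₀ + c·z₀ - d| / √(a² + b² + c²)
  = |1·(-5) + 0·5 + 0·(-4) - 3| / √(1² + 0² + 0²)
  = |-5 + 0 + 0 - 3| / √(1 + 0 + 0)
  = |-8| / √1
  = 8 / 1
  ≈ 8

8


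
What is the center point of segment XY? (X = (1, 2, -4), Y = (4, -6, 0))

M = ((x₁+x₂)/2, (y₁+y₂)/2, (z₁+z₂)/2)
  = ((1 + 4)/2, (2 - 6)/2, (-4 + 0)/2)
  = (5/2, -4/2, -4/2)
  = (2.5, -2, -2)

(2.5, -2, -2)


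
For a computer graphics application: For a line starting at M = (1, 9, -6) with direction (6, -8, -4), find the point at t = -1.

P(t) = M + t·d
  = (1 + 6·(-1), 9 + (-8)·(-1), -6 + (-4)·(-1))
  = (1 - 6, 9 + 8, -6 + 4)
  = (-5, 17, -2)

(-5, 17, -2)


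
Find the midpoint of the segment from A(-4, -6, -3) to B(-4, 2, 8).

M = ((x₁+x₂)/2, (y₁+y₂)/2, (z₁+z₂)/2)
  = ((-4 - 4)/2, (-6 + 2)/2, (-3 + 8)/2)
  = (-8/2, -4/2, 5/2)
  = (-4, -2, 2.5)

(-4, -2, 2.5)


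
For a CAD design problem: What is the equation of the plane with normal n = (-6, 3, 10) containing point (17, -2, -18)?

The plane through P with normal n = (a, b, c) satisfies n·(r - P) = 0,
i.e. ax + by + cz = a·x₀ + b·y₀ + c·z₀.
d = (-6)·17 + 3·(-2) + 10·(-18)
  = -102 - 6 - 180
  = -288
Equation: -6x + 3y + 10z = -288

-6x + 3y + 10z = -288


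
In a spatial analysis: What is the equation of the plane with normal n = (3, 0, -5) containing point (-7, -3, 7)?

The plane through P with normal n = (a, b, c) satisfies n·(r - P) = 0,
i.e. ax + by + cz = a·x₀ + b·y₀ + c·z₀.
d = 3·(-7) + 0·(-3) + (-5)·7
  = -21 + 0 - 35
  = -56
Equation: 3x - 5z = -56

3x - 5z = -56


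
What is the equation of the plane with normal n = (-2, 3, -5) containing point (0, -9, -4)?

The plane through P with normal n = (a, b, c) satisfies n·(r - P) = 0,
i.e. ax + by + cz = a·x₀ + b·y₀ + c·z₀.
d = (-2)·0 + 3·(-9) + (-5)·(-4)
  = 0 - 27 + 20
  = -7
Equation: -2x + 3y - 5z = -7

-2x + 3y - 5z = -7


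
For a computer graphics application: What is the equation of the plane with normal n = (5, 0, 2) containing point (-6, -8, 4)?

The plane through P with normal n = (a, b, c) satisfies n·(r - P) = 0,
i.e. ax + by + cz = a·x₀ + b·y₀ + c·z₀.
d = 5·(-6) + 0·(-8) + 2·4
  = -30 + 0 + 8
  = -22
Equation: 5x + 2z = -22

5x + 2z = -22


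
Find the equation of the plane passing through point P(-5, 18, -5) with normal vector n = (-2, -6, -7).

The plane through P with normal n = (a, b, c) satisfies n·(r - P) = 0,
i.e. ax + by + cz = a·x₀ + b·y₀ + c·z₀.
d = (-2)·(-5) + (-6)·18 + (-7)·(-5)
  = 10 - 108 + 35
  = -63
Equation: -2x - 6y - 7z = -63

-2x - 6y - 7z = -63


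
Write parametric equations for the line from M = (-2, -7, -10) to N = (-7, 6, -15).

Direction vector d = N - M = (-7 + 2, 6 + 7, -15 + 10) = (-5, 13, -5)
Parametric form r = M + t·d:
x = -2 - 5t, y = -7 + 13t, z = -10 - 5t

x = -2 - 5t, y = -7 + 13t, z = -10 - 5t


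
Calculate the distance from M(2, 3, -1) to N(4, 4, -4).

d = √[(x₂-x₁)² + (y₂-y₁)² + (z₂-z₁)²]
  = √[2² + 1² + (-3)²]
  = √[4 + 1 + 9]
  = √14
  ≈ 3.742

3.742


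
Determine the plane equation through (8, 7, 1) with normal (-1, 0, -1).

The plane through P with normal n = (a, b, c) satisfies n·(r - P) = 0,
i.e. ax + by + cz = a·x₀ + b·y₀ + c·z₀.
d = (-1)·8 + 0·7 + (-1)·1
  = -8 + 0 - 1
  = -9
Equation: -x - z = -9

-x - z = -9


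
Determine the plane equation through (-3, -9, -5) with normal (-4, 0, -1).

The plane through P with normal n = (a, b, c) satisfies n·(r - P) = 0,
i.e. ax + by + cz = a·x₀ + b·y₀ + c·z₀.
d = (-4)·(-3) + 0·(-9) + (-1)·(-5)
  = 12 + 0 + 5
  = 17
Equation: -4x - z = 17

-4x - z = 17


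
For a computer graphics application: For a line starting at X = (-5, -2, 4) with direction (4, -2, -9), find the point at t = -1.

P(t) = X + t·d
  = (-5 + 4·(-1), -2 + (-2)·(-1), 4 + (-9)·(-1))
  = (-5 - 4, -2 + 2, 4 + 9)
  = (-9, 0, 13)

(-9, 0, 13)


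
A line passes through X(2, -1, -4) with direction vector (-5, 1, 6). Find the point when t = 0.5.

P(t) = X + t·d
  = (2 + (-5)·0.5, -1 + 1·0.5, -4 + 6·0.5)
  = (2 - 2.5, -1 + 0.5, -4 + 3)
  = (-0.5, -0.5, -1)

(-0.5, -0.5, -1)


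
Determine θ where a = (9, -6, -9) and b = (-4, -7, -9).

a·b = 9·(-4) + (-6)·(-7) + (-9)·(-9) = -36 + 42 + 81 = 87
|a| = √(9² + (-6)² + (-9)²) = √198 ≈ 14.07
|b| = √((-4)² + (-7)² + (-9)²) = √146 ≈ 12.08
cos θ = (a·b)/(|a||b|) = 87/(14.07·12.08) ≈ 0.5117
θ = arccos(0.5117) ≈ 59.22°

59.22°


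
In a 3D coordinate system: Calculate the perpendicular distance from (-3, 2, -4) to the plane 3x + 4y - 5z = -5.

distance = |a·x₀ + b·y₀ + c·z₀ - d| / √(a² + b² + c²)
  = |3·(-3) + 4·2 + (-5)·(-4) - (-5)| / √(3² + 4² + (-5)²)
  = |-9 + 8 + 20 + 5| / √(9 + 16 + 25)
  = |24| / √50
  = 24 / 7.071
  ≈ 3.394

3.394


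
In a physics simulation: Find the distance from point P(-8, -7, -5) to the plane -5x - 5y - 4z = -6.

distance = |a·x₀ + b·y₀ + c·z₀ - d| / √(a² + b² + c²)
  = |(-5)·(-8) + (-5)·(-7) + (-4)·(-5) - (-6)| / √((-5)² + (-5)² + (-4)²)
  = |40 + 35 + 20 + 6| / √(25 + 25 + 16)
  = |101| / √66
  = 101 / 8.124
  ≈ 12.43

12.43


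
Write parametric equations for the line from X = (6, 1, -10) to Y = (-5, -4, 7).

Direction vector d = Y - X = (-5 - 6, -4 - 1, 7 + 10) = (-11, -5, 17)
Parametric form r = X + t·d:
x = 6 - 11t, y = 1 - 5t, z = -10 + 17t

x = 6 - 11t, y = 1 - 5t, z = -10 + 17t


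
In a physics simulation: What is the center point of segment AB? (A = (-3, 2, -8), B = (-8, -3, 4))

M = ((x₁+x₂)/2, (y₁+y₂)/2, (z₁+z₂)/2)
  = ((-3 - 8)/2, (2 - 3)/2, (-8 + 4)/2)
  = (-11/2, -1/2, -4/2)
  = (-5.5, -0.5, -2)

(-5.5, -0.5, -2)


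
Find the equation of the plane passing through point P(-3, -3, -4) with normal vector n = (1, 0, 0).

The plane through P with normal n = (a, b, c) satisfies n·(r - P) = 0,
i.e. ax + by + cz = a·x₀ + b·y₀ + c·z₀.
d = 1·(-3) + 0·(-3) + 0·(-4)
  = -3 + 0 + 0
  = -3
Equation: x = -3

x = -3


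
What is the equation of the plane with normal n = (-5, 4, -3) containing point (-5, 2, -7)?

The plane through P with normal n = (a, b, c) satisfies n·(r - P) = 0,
i.e. ax + by + cz = a·x₀ + b·y₀ + c·z₀.
d = (-5)·(-5) + 4·2 + (-3)·(-7)
  = 25 + 8 + 21
  = 54
Equation: -5x + 4y - 3z = 54

-5x + 4y - 3z = 54


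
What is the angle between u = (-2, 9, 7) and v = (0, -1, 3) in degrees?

u·v = (-2)·0 + 9·(-1) + 7·3 = 0 - 9 + 21 = 12
|u| = √((-2)² + 9² + 7²) = √134 ≈ 11.58
|v| = √(0² + (-1)² + 3²) = √10 ≈ 3.162
cos θ = (u·v)/(|u||v|) = 12/(11.58·3.162) ≈ 0.3278
θ = arccos(0.3278) ≈ 70.86°

70.86°


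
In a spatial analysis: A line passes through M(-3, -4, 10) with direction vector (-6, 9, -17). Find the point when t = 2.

P(t) = M + t·d
  = (-3 + (-6)·2, -4 + 9·2, 10 + (-17)·2)
  = (-3 - 12, -4 + 18, 10 - 34)
  = (-15, 14, -24)

(-15, 14, -24)


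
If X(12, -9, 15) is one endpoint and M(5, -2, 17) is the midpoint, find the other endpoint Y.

Y = 2M - X
  = (2·5 - 12, 2·(-2) - (-9), 2·17 - 15)
  = (10 - 12, -4 + 9, 34 - 15)
  = (-2, 5, 19)

(-2, 5, 19)


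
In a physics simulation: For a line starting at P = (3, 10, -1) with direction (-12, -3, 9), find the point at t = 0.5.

P(t) = P + t·d
  = (3 + (-12)·0.5, 10 + (-3)·0.5, -1 + 9·0.5)
  = (3 - 6, 10 - 1.5, -1 + 4.5)
  = (-3, 8.5, 3.5)

(-3, 8.5, 3.5)


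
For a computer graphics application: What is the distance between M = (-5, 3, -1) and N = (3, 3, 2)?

d = √[(x₂-x₁)² + (y₂-y₁)² + (z₂-z₁)²]
  = √[8² + 0² + 3²]
  = √[64 + 0 + 9]
  = √73
  ≈ 8.544

8.544


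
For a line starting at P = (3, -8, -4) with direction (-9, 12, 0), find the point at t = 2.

P(t) = P + t·d
  = (3 + (-9)·2, -8 + 12·2, -4 + 0·2)
  = (3 - 18, -8 + 24, -4 + 0)
  = (-15, 16, -4)

(-15, 16, -4)


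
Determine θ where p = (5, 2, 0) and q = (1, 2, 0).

p·q = 5·1 + 2·2 + 0·0 = 5 + 4 + 0 = 9
|p| = √(5² + 2² + 0²) = √29 ≈ 5.385
|q| = √(1² + 2² + 0²) = √5 ≈ 2.236
cos θ = (p·q)/(|p||q|) = 9/(5.385·2.236) ≈ 0.7474
θ = arccos(0.7474) ≈ 41.63°

41.63°


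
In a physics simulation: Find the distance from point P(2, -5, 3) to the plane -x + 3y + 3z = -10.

distance = |a·x₀ + b·y₀ + c·z₀ - d| / √(a² + b² + c²)
  = |(-1)·2 + 3·(-5) + 3·3 - (-10)| / √((-1)² + 3² + 3²)
  = |-2 - 15 + 9 + 10| / √(1 + 9 + 9)
  = |2| / √19
  = 2 / 4.359
  ≈ 0.4588

0.4588


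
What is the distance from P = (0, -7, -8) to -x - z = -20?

distance = |a·x₀ + b·y₀ + c·z₀ - d| / √(a² + b² + c²)
  = |(-1)·0 + 0·(-7) + (-1)·(-8) - (-20)| / √((-1)² + 0² + (-1)²)
  = |0 + 0 + 8 + 20| / √(1 + 0 + 1)
  = |28| / √2
  = 28 / 1.414
  ≈ 19.8

19.8


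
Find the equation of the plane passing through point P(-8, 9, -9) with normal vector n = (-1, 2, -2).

The plane through P with normal n = (a, b, c) satisfies n·(r - P) = 0,
i.e. ax + by + cz = a·x₀ + b·y₀ + c·z₀.
d = (-1)·(-8) + 2·9 + (-2)·(-9)
  = 8 + 18 + 18
  = 44
Equation: -x + 2y - 2z = 44

-x + 2y - 2z = 44


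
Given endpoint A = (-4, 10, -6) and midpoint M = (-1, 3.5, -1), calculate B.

B = 2M - A
  = (2·(-1) - (-4), 2·3.5 - 10, 2·(-1) - (-6))
  = (-2 + 4, 7 - 10, -2 + 6)
  = (2, -3, 4)

(2, -3, 4)


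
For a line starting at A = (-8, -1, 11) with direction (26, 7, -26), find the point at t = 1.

P(t) = A + t·d
  = (-8 + 26·1, -1 + 7·1, 11 + (-26)·1)
  = (-8 + 26, -1 + 7, 11 - 26)
  = (18, 6, -15)

(18, 6, -15)


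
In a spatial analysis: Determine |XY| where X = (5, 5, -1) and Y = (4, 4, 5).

d = √[(x₂-x₁)² + (y₂-y₁)² + (z₂-z₁)²]
  = √[(-1)² + (-1)² + 6²]
  = √[1 + 1 + 36]
  = √38
  ≈ 6.164

6.164


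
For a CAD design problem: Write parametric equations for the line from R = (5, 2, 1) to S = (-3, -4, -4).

Direction vector d = S - R = (-3 - 5, -4 - 2, -4 - 1) = (-8, -6, -5)
Parametric form r = R + t·d:
x = 5 - 8t, y = 2 - 6t, z = 1 - 5t

x = 5 - 8t, y = 2 - 6t, z = 1 - 5t


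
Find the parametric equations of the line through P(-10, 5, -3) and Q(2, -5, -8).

Direction vector d = Q - P = (2 + 10, -5 - 5, -8 + 3) = (12, -10, -5)
Parametric form r = P + t·d:
x = -10 + 12t, y = 5 - 10t, z = -3 - 5t

x = -10 + 12t, y = 5 - 10t, z = -3 - 5t


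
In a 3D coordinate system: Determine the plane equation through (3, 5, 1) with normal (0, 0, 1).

The plane through P with normal n = (a, b, c) satisfies n·(r - P) = 0,
i.e. ax + by + cz = a·x₀ + b·y₀ + c·z₀.
d = 0·3 + 0·5 + 1·1
  = 0 + 0 + 1
  = 1
Equation: z = 1

z = 1


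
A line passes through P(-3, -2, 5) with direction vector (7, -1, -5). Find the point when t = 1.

P(t) = P + t·d
  = (-3 + 7·1, -2 + (-1)·1, 5 + (-5)·1)
  = (-3 + 7, -2 - 1, 5 - 5)
  = (4, -3, 0)

(4, -3, 0)


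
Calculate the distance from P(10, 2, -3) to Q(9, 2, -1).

d = √[(x₂-x₁)² + (y₂-y₁)² + (z₂-z₁)²]
  = √[(-1)² + 0² + 2²]
  = √[1 + 0 + 4]
  = √5
  ≈ 2.236

2.236


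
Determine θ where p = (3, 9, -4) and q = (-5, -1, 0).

p·q = 3·(-5) + 9·(-1) + (-4)·0 = -15 - 9 + 0 = -24
|p| = √(3² + 9² + (-4)²) = √106 ≈ 10.3
|q| = √((-5)² + (-1)² + 0²) = √26 ≈ 5.099
cos θ = (p·q)/(|p||q|) = -24/(10.3·5.099) ≈ -0.4572
θ = arccos(-0.4572) ≈ 117.2°

117.2°


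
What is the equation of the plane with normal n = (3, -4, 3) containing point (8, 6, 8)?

The plane through P with normal n = (a, b, c) satisfies n·(r - P) = 0,
i.e. ax + by + cz = a·x₀ + b·y₀ + c·z₀.
d = 3·8 + (-4)·6 + 3·8
  = 24 - 24 + 24
  = 24
Equation: 3x - 4y + 3z = 24

3x - 4y + 3z = 24


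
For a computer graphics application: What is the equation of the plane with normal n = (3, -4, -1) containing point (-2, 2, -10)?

The plane through P with normal n = (a, b, c) satisfies n·(r - P) = 0,
i.e. ax + by + cz = a·x₀ + b·y₀ + c·z₀.
d = 3·(-2) + (-4)·2 + (-1)·(-10)
  = -6 - 8 + 10
  = -4
Equation: 3x - 4y - z = -4

3x - 4y - z = -4


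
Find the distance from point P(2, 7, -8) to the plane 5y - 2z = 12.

distance = |a·x₀ + b·y₀ + c·z₀ - d| / √(a² + b² + c²)
  = |0·2 + 5·7 + (-2)·(-8) - 12| / √(0² + 5² + (-2)²)
  = |0 + 35 + 16 - 12| / √(0 + 25 + 4)
  = |39| / √29
  = 39 / 5.385
  ≈ 7.242

7.242


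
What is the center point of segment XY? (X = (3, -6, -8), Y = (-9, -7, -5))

M = ((x₁+x₂)/2, (y₁+y₂)/2, (z₁+z₂)/2)
  = ((3 - 9)/2, (-6 - 7)/2, (-8 - 5)/2)
  = (-6/2, -13/2, -13/2)
  = (-3, -6.5, -6.5)

(-3, -6.5, -6.5)


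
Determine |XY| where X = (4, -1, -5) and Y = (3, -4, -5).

d = √[(x₂-x₁)² + (y₂-y₁)² + (z₂-z₁)²]
  = √[(-1)² + (-3)² + 0²]
  = √[1 + 9 + 0]
  = √10
  ≈ 3.162

3.162


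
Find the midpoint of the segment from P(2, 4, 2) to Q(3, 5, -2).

M = ((x₁+x₂)/2, (y₁+y₂)/2, (z₁+z₂)/2)
  = ((2 + 3)/2, (4 + 5)/2, (2 - 2)/2)
  = (5/2, 9/2, 0/2)
  = (2.5, 4.5, 0)

(2.5, 4.5, 0)


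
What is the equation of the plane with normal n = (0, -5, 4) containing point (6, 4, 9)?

The plane through P with normal n = (a, b, c) satisfies n·(r - P) = 0,
i.e. ax + by + cz = a·x₀ + b·y₀ + c·z₀.
d = 0·6 + (-5)·4 + 4·9
  = 0 - 20 + 36
  = 16
Equation: -5y + 4z = 16

-5y + 4z = 16


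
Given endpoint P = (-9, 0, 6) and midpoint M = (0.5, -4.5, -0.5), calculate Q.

Q = 2M - P
  = (2·0.5 - (-9), 2·(-4.5) - 0, 2·(-0.5) - 6)
  = (1 + 9, -9 + 0, -1 - 6)
  = (10, -9, -7)

(10, -9, -7)


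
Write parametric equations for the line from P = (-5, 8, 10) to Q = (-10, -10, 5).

Direction vector d = Q - P = (-10 + 5, -10 - 8, 5 - 10) = (-5, -18, -5)
Parametric form r = P + t·d:
x = -5 - 5t, y = 8 - 18t, z = 10 - 5t

x = -5 - 5t, y = 8 - 18t, z = 10 - 5t


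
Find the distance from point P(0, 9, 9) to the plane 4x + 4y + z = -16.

distance = |a·x₀ + b·y₀ + c·z₀ - d| / √(a² + b² + c²)
  = |4·0 + 4·9 + 1·9 - (-16)| / √(4² + 4² + 1²)
  = |0 + 36 + 9 + 16| / √(16 + 16 + 1)
  = |61| / √33
  = 61 / 5.745
  ≈ 10.62

10.62


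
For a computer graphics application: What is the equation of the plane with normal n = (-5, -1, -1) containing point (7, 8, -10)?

The plane through P with normal n = (a, b, c) satisfies n·(r - P) = 0,
i.e. ax + by + cz = a·x₀ + b·y₀ + c·z₀.
d = (-5)·7 + (-1)·8 + (-1)·(-10)
  = -35 - 8 + 10
  = -33
Equation: -5x - y - z = -33

-5x - y - z = -33


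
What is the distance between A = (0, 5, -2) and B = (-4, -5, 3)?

d = √[(x₂-x₁)² + (y₂-y₁)² + (z₂-z₁)²]
  = √[(-4)² + (-10)² + 5²]
  = √[16 + 100 + 25]
  = √141
  ≈ 11.87

11.87


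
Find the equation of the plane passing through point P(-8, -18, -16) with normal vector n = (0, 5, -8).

The plane through P with normal n = (a, b, c) satisfies n·(r - P) = 0,
i.e. ax + by + cz = a·x₀ + b·y₀ + c·z₀.
d = 0·(-8) + 5·(-18) + (-8)·(-16)
  = 0 - 90 + 128
  = 38
Equation: 5y - 8z = 38

5y - 8z = 38


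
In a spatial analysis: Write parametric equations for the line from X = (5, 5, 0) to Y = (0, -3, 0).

Direction vector d = Y - X = (0 - 5, -3 - 5, 0 + 0) = (-5, -8, 0)
Parametric form r = X + t·d:
x = 5 - 5t, y = 5 - 8t, z = 0

x = 5 - 5t, y = 5 - 8t, z = 0


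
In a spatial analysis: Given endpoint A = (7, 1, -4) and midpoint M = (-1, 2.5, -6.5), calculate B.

B = 2M - A
  = (2·(-1) - 7, 2·2.5 - 1, 2·(-6.5) - (-4))
  = (-2 - 7, 5 - 1, -13 + 4)
  = (-9, 4, -9)

(-9, 4, -9)


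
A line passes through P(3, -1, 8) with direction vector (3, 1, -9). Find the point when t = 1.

P(t) = P + t·d
  = (3 + 3·1, -1 + 1·1, 8 + (-9)·1)
  = (3 + 3, -1 + 1, 8 - 9)
  = (6, 0, -1)

(6, 0, -1)


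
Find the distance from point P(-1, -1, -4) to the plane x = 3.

distance = |a·x₀ + b·y₀ + c·z₀ - d| / √(a² + b² + c²)
  = |1·(-1) + 0·(-1) + 0·(-4) - 3| / √(1² + 0² + 0²)
  = |-1 + 0 + 0 - 3| / √(1 + 0 + 0)
  = |-4| / √1
  = 4 / 1
  ≈ 4

4


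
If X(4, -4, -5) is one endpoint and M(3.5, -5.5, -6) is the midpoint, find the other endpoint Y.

Y = 2M - X
  = (2·3.5 - 4, 2·(-5.5) - (-4), 2·(-6) - (-5))
  = (7 - 4, -11 + 4, -12 + 5)
  = (3, -7, -7)

(3, -7, -7)


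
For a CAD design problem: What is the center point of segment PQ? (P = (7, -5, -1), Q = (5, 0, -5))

M = ((x₁+x₂)/2, (y₁+y₂)/2, (z₁+z₂)/2)
  = ((7 + 5)/2, (-5 + 0)/2, (-1 - 5)/2)
  = (12/2, -5/2, -6/2)
  = (6, -2.5, -3)

(6, -2.5, -3)


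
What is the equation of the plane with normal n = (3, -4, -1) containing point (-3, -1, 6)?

The plane through P with normal n = (a, b, c) satisfies n·(r - P) = 0,
i.e. ax + by + cz = a·x₀ + b·y₀ + c·z₀.
d = 3·(-3) + (-4)·(-1) + (-1)·6
  = -9 + 4 - 6
  = -11
Equation: 3x - 4y - z = -11

3x - 4y - z = -11


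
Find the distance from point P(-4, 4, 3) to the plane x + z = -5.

distance = |a·x₀ + b·y₀ + c·z₀ - d| / √(a² + b² + c²)
  = |1·(-4) + 0·4 + 1·3 - (-5)| / √(1² + 0² + 1²)
  = |-4 + 0 + 3 + 5| / √(1 + 0 + 1)
  = |4| / √2
  = 4 / 1.414
  ≈ 2.828

2.828
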